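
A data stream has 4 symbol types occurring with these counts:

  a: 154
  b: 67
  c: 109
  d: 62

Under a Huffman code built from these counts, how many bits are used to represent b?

3

Build the tree from the bottom:
merge d(62) and b(67): 129
merge c(109) and 129: 238
merge a(154) and 238: 392
b sits 3 levels below the root, so its codeword is 3 bits.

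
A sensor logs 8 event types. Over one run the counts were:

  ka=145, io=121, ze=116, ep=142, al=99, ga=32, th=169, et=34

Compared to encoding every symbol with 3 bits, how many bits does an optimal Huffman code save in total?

Fixed-length: 3 bits × 858 symbols = 2574 bits.
Huffman merges:
ga(32) + et(34) → 66
66 + al(99) → 165
ze(116) + io(121) → 237
ep(142) + ka(145) → 287
165 + th(169) → 334
237 + 287 → 524
334 + 524 → 858
Huffman total = 66 + 165 + 237 + 287 + 334 + 524 + 858 = 2471 bits.
Saving = 2574 − 2471 = 103 bits.

103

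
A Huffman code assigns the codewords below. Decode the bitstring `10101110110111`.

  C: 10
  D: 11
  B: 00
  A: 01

Read left to right; each codeword is recognised as soon as it completes (prefix code):
  10→C | 10→C | 11→D | 10→C | 11→D | 01→A | 11→D
Decoded message: CCDCDAD

CCDCDAD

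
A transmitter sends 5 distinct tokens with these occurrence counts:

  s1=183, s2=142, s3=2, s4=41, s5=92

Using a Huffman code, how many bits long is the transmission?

915

Build the Huffman tree bottom-up:
merge s3(2) and s4(41): 43
merge 43 and s5(92): 135
merge 135 and s2(142): 277
merge s1(183) and 277: 460
The encoded length is the sum of every internal node's weight: 43 + 135 + 277 + 460 = 915 bits.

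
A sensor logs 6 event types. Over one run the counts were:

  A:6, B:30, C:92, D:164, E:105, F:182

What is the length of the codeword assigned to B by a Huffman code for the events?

4

Build the tree from the bottom:
combine A(6), B(30) → 36
combine 36, C(92) → 128
combine E(105), 128 → 233
combine D(164), F(182) → 346
combine 233, 346 → 579
The subtree containing B is merged 4 times, so code length = 4.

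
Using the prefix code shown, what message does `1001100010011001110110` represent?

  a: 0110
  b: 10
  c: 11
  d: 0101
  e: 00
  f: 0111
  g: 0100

baebafa

Read left to right; each codeword is recognised as soon as it completes (prefix code):
  10→b | 0110→a | 00→e | 10→b | 0110→a | 0111→f | 0110→a
Decoded message: baebafa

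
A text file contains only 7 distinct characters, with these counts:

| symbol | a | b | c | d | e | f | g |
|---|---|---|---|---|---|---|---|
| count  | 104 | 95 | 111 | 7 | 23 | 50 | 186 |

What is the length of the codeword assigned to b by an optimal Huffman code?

3

Huffman merges, smallest pair first:
combine d(7), e(23) → 30
combine 30, f(50) → 80
combine 80, b(95) → 175
combine a(104), c(111) → 215
combine 175, g(186) → 361
combine 215, 361 → 576
b sits 3 levels below the root, so its codeword is 3 bits.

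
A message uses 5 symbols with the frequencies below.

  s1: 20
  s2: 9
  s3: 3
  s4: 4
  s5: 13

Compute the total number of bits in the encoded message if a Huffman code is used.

Merge the two smallest weights repeatedly:
combine s3(3), s4(4) → 7
combine 7, s2(9) → 16
combine s5(13), 16 → 29
combine s1(20), 29 → 49
Total encoded bits = sum of merged weights = 7 + 16 + 29 + 49 = 101.

101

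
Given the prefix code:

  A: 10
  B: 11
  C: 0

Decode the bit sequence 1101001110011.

Read left to right; each codeword is recognised as soon as it completes (prefix code):
  11→B | 0→C | 10→A | 0→C | 11→B | 10→A | 0→C | 11→B
Decoded message: BCACBACB

BCACBACB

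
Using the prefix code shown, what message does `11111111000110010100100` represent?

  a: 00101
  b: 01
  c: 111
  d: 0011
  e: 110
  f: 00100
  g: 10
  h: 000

ccedaf

Read left to right; each codeword is recognised as soon as it completes (prefix code):
  111→c | 111→c | 110→e | 0011→d | 00101→a | 00100→f
Decoded message: ccedaf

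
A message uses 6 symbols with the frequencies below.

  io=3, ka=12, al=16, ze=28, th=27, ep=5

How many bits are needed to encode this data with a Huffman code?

210

Greedily combine the two least-frequent nodes:
io(3) + ep(5) → 8
8 + ka(12) → 20
al(16) + 20 → 36
th(27) + ze(28) → 55
36 + 55 → 91
Each symbol's bit-cost is frequency × depth; summing gives 210 bits (equivalently 8 + 20 + 36 + 55 + 91).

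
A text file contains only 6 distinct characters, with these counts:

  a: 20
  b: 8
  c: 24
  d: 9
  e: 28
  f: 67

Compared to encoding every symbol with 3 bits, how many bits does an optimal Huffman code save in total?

117

Fixed-length: 3 bits × 156 symbols = 468 bits.
Huffman merges:
b(8) + d(9) → 17
17 + a(20) → 37
c(24) + e(28) → 52
37 + 52 → 89
f(67) + 89 → 156
Huffman total = 17 + 37 + 52 + 89 + 156 = 351 bits.
Saving = 468 − 351 = 117 bits.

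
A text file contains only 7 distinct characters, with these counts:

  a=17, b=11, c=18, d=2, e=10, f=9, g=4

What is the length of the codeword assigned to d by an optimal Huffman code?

Build the tree from the bottom:
d(2) + g(4) → 6
6 + f(9) → 15
e(10) + b(11) → 21
15 + a(17) → 32
c(18) + 21 → 39
32 + 39 → 71
The subtree containing d is merged 4 times, so code length = 4.

4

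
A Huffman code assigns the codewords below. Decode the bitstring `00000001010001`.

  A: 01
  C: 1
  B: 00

Read left to right; each codeword is recognised as soon as it completes (prefix code):
  00→B | 00→B | 00→B | 01→A | 01→A | 00→B | 01→A
Decoded message: BBBAABA

BBBAABA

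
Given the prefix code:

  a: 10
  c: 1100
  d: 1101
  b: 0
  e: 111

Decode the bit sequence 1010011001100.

aabcc

Read left to right; each codeword is recognised as soon as it completes (prefix code):
  10→a | 10→a | 0→b | 1100→c | 1100→c
Decoded message: aabcc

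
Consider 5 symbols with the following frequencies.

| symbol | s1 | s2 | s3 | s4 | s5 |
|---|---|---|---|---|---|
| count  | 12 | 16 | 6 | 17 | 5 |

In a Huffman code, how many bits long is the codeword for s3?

3

Build the tree from the bottom:
merge s5(5) and s3(6): 11
merge 11 and s1(12): 23
merge s2(16) and s4(17): 33
merge 23 and 33: 56
s3 sits 3 levels below the root, so its codeword is 3 bits.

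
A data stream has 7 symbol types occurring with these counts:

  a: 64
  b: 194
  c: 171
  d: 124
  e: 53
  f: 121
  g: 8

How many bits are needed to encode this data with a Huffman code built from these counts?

1901

Greedily combine the two least-frequent nodes:
combine g(8), e(53) → 61
combine 61, a(64) → 125
combine f(121), d(124) → 245
combine 125, c(171) → 296
combine b(194), 245 → 439
combine 296, 439 → 735
The encoded length is the sum of every internal node's weight: 61 + 125 + 245 + 296 + 439 + 735 = 1901 bits.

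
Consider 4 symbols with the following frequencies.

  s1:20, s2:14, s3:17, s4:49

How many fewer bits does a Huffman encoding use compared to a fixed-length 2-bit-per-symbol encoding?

18

Fixed-length: 2 bits × 100 symbols = 200 bits.
Huffman merges:
s2(14) + s3(17) → 31
s1(20) + 31 → 51
s4(49) + 51 → 100
Huffman total = 31 + 51 + 100 = 182 bits.
Saving = 200 − 182 = 18 bits.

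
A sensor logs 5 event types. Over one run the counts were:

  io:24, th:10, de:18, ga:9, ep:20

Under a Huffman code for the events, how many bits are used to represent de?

2

Repeatedly merge the two smallest:
merge ga(9) and th(10): 19
merge de(18) and 19: 37
merge ep(20) and io(24): 44
merge 37 and 44: 81
de sits 2 levels below the root, so its codeword is 2 bits.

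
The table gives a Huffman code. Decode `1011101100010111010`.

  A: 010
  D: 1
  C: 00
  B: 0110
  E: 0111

DEBCDEA

Read left to right; each codeword is recognised as soon as it completes (prefix code):
  1→D | 0111→E | 0110→B | 00→C | 1→D | 0111→E | 010→A
Decoded message: DEBCDEA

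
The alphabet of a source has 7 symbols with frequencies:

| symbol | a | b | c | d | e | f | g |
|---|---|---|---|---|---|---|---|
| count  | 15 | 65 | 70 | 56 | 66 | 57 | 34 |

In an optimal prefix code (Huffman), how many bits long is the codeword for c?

2

Build the tree from the bottom:
a(15) + g(34) → 49
49 + d(56) → 105
f(57) + b(65) → 122
e(66) + c(70) → 136
105 + 122 → 227
136 + 227 → 363
The subtree containing c is merged 2 times, so code length = 2.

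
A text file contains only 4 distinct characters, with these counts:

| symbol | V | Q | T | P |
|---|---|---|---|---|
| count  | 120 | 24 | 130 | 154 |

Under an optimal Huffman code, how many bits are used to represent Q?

3

Repeatedly merge the two smallest:
combine Q(24), V(120) → 144
combine T(130), 144 → 274
combine P(154), 274 → 428
Q sits 3 levels below the root, so its codeword is 3 bits.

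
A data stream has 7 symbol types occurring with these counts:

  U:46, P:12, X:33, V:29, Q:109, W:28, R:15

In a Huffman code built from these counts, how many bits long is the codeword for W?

4

Build the tree from the bottom:
P(12) + R(15) → 27
27 + W(28) → 55
V(29) + X(33) → 62
U(46) + 55 → 101
62 + 101 → 163
Q(109) + 163 → 272
W sits 4 levels below the root, so its codeword is 4 bits.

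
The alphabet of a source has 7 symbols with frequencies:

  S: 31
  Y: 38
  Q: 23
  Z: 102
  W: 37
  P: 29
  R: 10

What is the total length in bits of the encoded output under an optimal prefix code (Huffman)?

699

Greedily combine the two least-frequent nodes:
merge R(10) and Q(23): 33
merge P(29) and S(31): 60
merge 33 and W(37): 70
merge Y(38) and 60: 98
merge 70 and 98: 168
merge Z(102) and 168: 270
Total encoded bits = sum of merged weights = 33 + 60 + 70 + 98 + 168 + 270 = 699.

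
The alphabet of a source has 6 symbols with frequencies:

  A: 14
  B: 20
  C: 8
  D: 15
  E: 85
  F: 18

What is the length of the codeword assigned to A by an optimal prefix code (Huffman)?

Build the tree from the bottom:
merge C(8) and A(14): 22
merge D(15) and F(18): 33
merge B(20) and 22: 42
merge 33 and 42: 75
merge 75 and E(85): 160
A sits 4 levels below the root, so its codeword is 4 bits.

4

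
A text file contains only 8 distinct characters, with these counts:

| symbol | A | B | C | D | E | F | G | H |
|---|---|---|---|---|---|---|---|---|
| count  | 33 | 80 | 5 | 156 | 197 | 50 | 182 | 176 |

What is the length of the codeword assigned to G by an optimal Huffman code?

2

Huffman merges, smallest pair first:
C(5) + A(33) → 38
38 + F(50) → 88
B(80) + 88 → 168
D(156) + 168 → 324
H(176) + G(182) → 358
E(197) + 324 → 521
358 + 521 → 879
The subtree containing G is merged 2 times, so code length = 2.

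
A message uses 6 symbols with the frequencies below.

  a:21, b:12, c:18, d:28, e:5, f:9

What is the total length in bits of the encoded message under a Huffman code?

226

Merge the two smallest weights repeatedly:
combine e(5), f(9) → 14
combine b(12), 14 → 26
combine c(18), a(21) → 39
combine 26, d(28) → 54
combine 39, 54 → 93
Each symbol's bit-cost is frequency × depth; summing gives 226 bits (equivalently 14 + 26 + 39 + 54 + 93).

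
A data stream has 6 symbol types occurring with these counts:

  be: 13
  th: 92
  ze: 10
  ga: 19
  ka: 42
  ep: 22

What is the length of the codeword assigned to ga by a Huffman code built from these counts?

4

Huffman merges, smallest pair first:
merge ze(10) and be(13): 23
merge ga(19) and ep(22): 41
merge 23 and 41: 64
merge ka(42) and 64: 106
merge th(92) and 106: 198
ga's leaf is at depth 4, giving a 4-bit codeword.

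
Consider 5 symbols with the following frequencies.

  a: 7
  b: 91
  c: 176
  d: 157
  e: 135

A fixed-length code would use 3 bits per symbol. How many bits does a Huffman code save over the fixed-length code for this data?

468

Fixed-length: 3 bits × 566 symbols = 1698 bits.
Huffman merges:
merge a(7) and b(91): 98
merge 98 and e(135): 233
merge d(157) and c(176): 333
merge 233 and 333: 566
Huffman total = 98 + 233 + 333 + 566 = 1230 bits.
Saving = 1698 − 1230 = 468 bits.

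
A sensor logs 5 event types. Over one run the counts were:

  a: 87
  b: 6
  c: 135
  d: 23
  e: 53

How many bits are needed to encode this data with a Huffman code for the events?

584

Merge the two smallest weights repeatedly:
merge b(6) and d(23): 29
merge 29 and e(53): 82
merge 82 and a(87): 169
merge c(135) and 169: 304
The encoded length is the sum of every internal node's weight: 29 + 82 + 169 + 304 = 584 bits.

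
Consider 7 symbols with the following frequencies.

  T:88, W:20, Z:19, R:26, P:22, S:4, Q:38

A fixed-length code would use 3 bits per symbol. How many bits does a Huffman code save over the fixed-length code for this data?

111

Fixed-length: 3 bits × 217 symbols = 651 bits.
Huffman merges:
S(4) + Z(19) → 23
W(20) + P(22) → 42
23 + R(26) → 49
Q(38) + 42 → 80
49 + 80 → 129
T(88) + 129 → 217
Huffman total = 23 + 42 + 49 + 80 + 129 + 217 = 540 bits.
Saving = 651 − 540 = 111 bits.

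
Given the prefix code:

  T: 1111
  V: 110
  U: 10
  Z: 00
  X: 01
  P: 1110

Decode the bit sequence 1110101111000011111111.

Read left to right; each codeword is recognised as soon as it completes (prefix code):
  1110→P | 10→U | 1111→T | 00→Z | 00→Z | 1111→T | 1111→T
Decoded message: PUTZZTT

PUTZZTT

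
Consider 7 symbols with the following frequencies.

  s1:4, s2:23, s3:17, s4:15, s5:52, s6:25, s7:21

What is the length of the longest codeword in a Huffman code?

Merge the two lowest-weight nodes at each step:
s1(4) + s4(15) → 19
s3(17) + 19 → 36
s7(21) + s2(23) → 44
s6(25) + 36 → 61
44 + s5(52) → 96
61 + 96 → 157
The first pair merged (s1, s4) ends up deepest, at depth 4.

4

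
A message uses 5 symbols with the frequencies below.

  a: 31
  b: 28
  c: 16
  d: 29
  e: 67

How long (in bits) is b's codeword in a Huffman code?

3

Repeatedly merge the two smallest:
c(16) + b(28) → 44
d(29) + a(31) → 60
44 + 60 → 104
e(67) + 104 → 171
b sits 3 levels below the root, so its codeword is 3 bits.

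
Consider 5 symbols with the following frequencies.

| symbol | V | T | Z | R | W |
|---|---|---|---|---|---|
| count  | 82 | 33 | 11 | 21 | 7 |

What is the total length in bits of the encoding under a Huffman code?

283

Build the Huffman tree bottom-up:
merge W(7) and Z(11): 18
merge 18 and R(21): 39
merge T(33) and 39: 72
merge 72 and V(82): 154
Total encoded bits = sum of merged weights = 18 + 39 + 72 + 154 = 283.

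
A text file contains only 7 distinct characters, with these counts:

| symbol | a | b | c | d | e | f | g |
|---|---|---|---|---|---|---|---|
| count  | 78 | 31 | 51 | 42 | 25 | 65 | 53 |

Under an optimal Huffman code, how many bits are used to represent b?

4

Huffman merges, smallest pair first:
merge e(25) and b(31): 56
merge d(42) and c(51): 93
merge g(53) and 56: 109
merge f(65) and a(78): 143
merge 93 and 109: 202
merge 143 and 202: 345
b's leaf is at depth 4, giving a 4-bit codeword.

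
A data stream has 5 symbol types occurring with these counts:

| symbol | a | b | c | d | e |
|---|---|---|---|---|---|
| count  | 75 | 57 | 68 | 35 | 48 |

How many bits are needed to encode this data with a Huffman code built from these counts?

649

Merge the two smallest weights repeatedly:
merge d(35) and e(48): 83
merge b(57) and c(68): 125
merge a(75) and 83: 158
merge 125 and 158: 283
Total encoded bits = sum of merged weights = 83 + 125 + 158 + 283 = 649.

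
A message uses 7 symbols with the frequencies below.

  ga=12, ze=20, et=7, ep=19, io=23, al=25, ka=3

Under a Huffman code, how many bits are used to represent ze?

3

Huffman merges, smallest pair first:
merge ka(3) and et(7): 10
merge 10 and ga(12): 22
merge ep(19) and ze(20): 39
merge 22 and io(23): 45
merge al(25) and 39: 64
merge 45 and 64: 109
The subtree containing ze is merged 3 times, so code length = 3.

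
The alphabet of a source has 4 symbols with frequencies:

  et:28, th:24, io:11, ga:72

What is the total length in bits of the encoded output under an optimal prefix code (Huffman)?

Merge the two smallest weights repeatedly:
merge io(11) and th(24): 35
merge et(28) and 35: 63
merge 63 and ga(72): 135
Total encoded bits = sum of merged weights = 35 + 63 + 135 = 233.

233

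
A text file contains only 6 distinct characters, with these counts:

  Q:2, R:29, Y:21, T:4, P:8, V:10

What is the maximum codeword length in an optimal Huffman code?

5

Merge the two lowest-weight nodes at each step:
merge Q(2) and T(4): 6
merge 6 and P(8): 14
merge V(10) and 14: 24
merge Y(21) and 24: 45
merge R(29) and 45: 74
Maximum depth reached is 5.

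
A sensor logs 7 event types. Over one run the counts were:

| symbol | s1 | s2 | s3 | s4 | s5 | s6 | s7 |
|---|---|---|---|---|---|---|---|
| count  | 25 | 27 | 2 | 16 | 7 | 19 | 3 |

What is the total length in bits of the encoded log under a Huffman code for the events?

Merge the two smallest weights repeatedly:
s3(2) + s7(3) → 5
5 + s5(7) → 12
12 + s4(16) → 28
s6(19) + s1(25) → 44
s2(27) + 28 → 55
44 + 55 → 99
Each symbol's bit-cost is frequency × depth; summing gives 243 bits (equivalently 5 + 12 + 28 + 44 + 55 + 99).

243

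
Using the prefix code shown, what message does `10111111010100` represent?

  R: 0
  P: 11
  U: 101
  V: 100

UPPURV

Read left to right; each codeword is recognised as soon as it completes (prefix code):
  101→U | 11→P | 11→P | 101→U | 0→R | 100→V
Decoded message: UPPURV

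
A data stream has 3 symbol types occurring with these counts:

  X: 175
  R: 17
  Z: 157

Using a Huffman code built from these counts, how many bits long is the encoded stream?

523

Greedily combine the two least-frequent nodes:
combine R(17), Z(157) → 174
combine 174, X(175) → 349
Each symbol's bit-cost is frequency × depth; summing gives 523 bits (equivalently 174 + 349).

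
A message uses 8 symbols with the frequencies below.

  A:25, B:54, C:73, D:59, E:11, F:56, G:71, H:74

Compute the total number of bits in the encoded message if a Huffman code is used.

1231

Build the Huffman tree bottom-up:
E(11) + A(25) → 36
36 + B(54) → 90
F(56) + D(59) → 115
G(71) + C(73) → 144
H(74) + 90 → 164
115 + 144 → 259
164 + 259 → 423
The encoded length is the sum of every internal node's weight: 36 + 90 + 115 + 144 + 164 + 259 + 423 = 1231 bits.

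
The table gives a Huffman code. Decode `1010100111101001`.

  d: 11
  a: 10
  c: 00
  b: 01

aaabdaab

Read left to right; each codeword is recognised as soon as it completes (prefix code):
  10→a | 10→a | 10→a | 01→b | 11→d | 10→a | 10→a | 01→b
Decoded message: aaabdaab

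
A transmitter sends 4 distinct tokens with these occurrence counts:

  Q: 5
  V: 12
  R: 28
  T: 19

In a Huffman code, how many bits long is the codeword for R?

Build the tree from the bottom:
merge Q(5) and V(12): 17
merge 17 and T(19): 36
merge R(28) and 36: 64
R sits one level below the root: a 1-bit codeword.

1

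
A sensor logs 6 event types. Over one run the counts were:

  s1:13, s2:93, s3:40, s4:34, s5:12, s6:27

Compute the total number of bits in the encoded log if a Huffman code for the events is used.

496

Greedily combine the two least-frequent nodes:
merge s5(12) and s1(13): 25
merge 25 and s6(27): 52
merge s4(34) and s3(40): 74
merge 52 and 74: 126
merge s2(93) and 126: 219
Total encoded bits = sum of merged weights = 25 + 52 + 74 + 126 + 219 = 496.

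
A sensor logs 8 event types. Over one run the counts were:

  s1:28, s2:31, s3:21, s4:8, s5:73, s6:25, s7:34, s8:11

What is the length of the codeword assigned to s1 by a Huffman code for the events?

Huffman merges, smallest pair first:
s4(8) + s8(11) → 19
19 + s3(21) → 40
s6(25) + s1(28) → 53
s2(31) + s7(34) → 65
40 + 53 → 93
65 + s5(73) → 138
93 + 138 → 231
s1's leaf is at depth 3, giving a 3-bit codeword.

3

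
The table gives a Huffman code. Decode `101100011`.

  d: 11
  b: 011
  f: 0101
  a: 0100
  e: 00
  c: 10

Read left to right; each codeword is recognised as soon as it completes (prefix code):
  10→c | 11→d | 00→e | 011→b
Decoded message: cdeb

cdeb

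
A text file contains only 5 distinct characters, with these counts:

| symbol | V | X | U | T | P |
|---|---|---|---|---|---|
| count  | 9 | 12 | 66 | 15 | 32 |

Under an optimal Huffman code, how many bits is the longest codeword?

4

Merge the two lowest-weight nodes at each step:
combine V(9), X(12) → 21
combine T(15), 21 → 36
combine P(32), 36 → 68
combine U(66), 68 → 134
The first pair merged (V, X) ends up deepest, at depth 4.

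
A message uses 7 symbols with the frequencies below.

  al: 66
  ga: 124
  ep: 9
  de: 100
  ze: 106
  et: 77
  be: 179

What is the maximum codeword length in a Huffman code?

Merge the two lowest-weight nodes at each step:
combine ep(9), al(66) → 75
combine 75, et(77) → 152
combine de(100), ze(106) → 206
combine ga(124), 152 → 276
combine be(179), 206 → 385
combine 276, 385 → 661
Maximum depth reached is 4.

4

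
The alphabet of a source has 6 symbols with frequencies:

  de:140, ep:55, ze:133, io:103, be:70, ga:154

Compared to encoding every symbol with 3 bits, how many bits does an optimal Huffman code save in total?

Fixed-length: 3 bits × 655 symbols = 1965 bits.
Huffman merges:
combine ep(55), be(70) → 125
combine io(103), 125 → 228
combine ze(133), de(140) → 273
combine ga(154), 228 → 382
combine 273, 382 → 655
Huffman total = 125 + 228 + 273 + 382 + 655 = 1663 bits.
Saving = 1965 − 1663 = 302 bits.

302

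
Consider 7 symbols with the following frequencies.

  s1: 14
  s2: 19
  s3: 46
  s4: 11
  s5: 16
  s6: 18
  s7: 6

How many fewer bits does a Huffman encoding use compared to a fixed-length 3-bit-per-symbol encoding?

Fixed-length: 3 bits × 130 symbols = 390 bits.
Huffman merges:
merge s7(6) and s4(11): 17
merge s1(14) and s5(16): 30
merge 17 and s6(18): 35
merge s2(19) and 30: 49
merge 35 and s3(46): 81
merge 49 and 81: 130
Huffman total = 17 + 30 + 35 + 49 + 81 + 130 = 342 bits.
Saving = 390 − 342 = 48 bits.

48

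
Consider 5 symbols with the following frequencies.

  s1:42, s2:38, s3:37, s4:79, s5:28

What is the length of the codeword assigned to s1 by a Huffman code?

Repeatedly merge the two smallest:
combine s5(28), s3(37) → 65
combine s2(38), s1(42) → 80
combine 65, s4(79) → 144
combine 80, 144 → 224
s1's leaf is at depth 2, giving a 2-bit codeword.

2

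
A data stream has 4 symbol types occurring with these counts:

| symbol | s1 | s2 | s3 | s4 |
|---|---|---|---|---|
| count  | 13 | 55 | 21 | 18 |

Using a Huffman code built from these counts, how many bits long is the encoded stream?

190

Greedily combine the two least-frequent nodes:
s1(13) + s4(18) → 31
s3(21) + 31 → 52
52 + s2(55) → 107
The encoded length is the sum of every internal node's weight: 31 + 52 + 107 = 190 bits.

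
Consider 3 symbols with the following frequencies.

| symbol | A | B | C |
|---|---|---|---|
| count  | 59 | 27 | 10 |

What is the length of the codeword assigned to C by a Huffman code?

Build the tree from the bottom:
C(10) + B(27) → 37
37 + A(59) → 96
C's leaf is at depth 2, giving a 2-bit codeword.

2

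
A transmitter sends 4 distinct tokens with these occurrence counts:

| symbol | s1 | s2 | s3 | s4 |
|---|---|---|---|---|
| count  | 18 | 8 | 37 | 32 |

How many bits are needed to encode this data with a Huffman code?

179

Greedily combine the two least-frequent nodes:
s2(8) + s1(18) → 26
26 + s4(32) → 58
s3(37) + 58 → 95
Total encoded bits = sum of merged weights = 26 + 58 + 95 = 179.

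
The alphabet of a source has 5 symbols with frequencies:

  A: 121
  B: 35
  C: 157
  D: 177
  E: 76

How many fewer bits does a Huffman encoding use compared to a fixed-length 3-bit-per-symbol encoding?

Fixed-length: 3 bits × 566 symbols = 1698 bits.
Huffman merges:
B(35) + E(76) → 111
111 + A(121) → 232
C(157) + D(177) → 334
232 + 334 → 566
Huffman total = 111 + 232 + 334 + 566 = 1243 bits.
Saving = 1698 − 1243 = 455 bits.

455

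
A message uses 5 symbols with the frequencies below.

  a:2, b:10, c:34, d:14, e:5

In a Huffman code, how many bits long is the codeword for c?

1

Build the tree from the bottom:
combine a(2), e(5) → 7
combine 7, b(10) → 17
combine d(14), 17 → 31
combine 31, c(34) → 65
c is merged only at the final step, so code length = 1.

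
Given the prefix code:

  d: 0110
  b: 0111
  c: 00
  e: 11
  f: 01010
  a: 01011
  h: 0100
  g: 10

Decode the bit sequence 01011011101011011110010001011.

ababgha

Read left to right; each codeword is recognised as soon as it completes (prefix code):
  01011→a | 0111→b | 01011→a | 0111→b | 10→g | 0100→h | 01011→a
Decoded message: ababgha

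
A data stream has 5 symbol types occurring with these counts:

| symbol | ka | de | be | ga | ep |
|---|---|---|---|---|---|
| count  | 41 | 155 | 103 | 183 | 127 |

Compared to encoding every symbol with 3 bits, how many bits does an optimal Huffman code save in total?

465

Fixed-length: 3 bits × 609 symbols = 1827 bits.
Huffman merges:
ka(41) + be(103) → 144
ep(127) + 144 → 271
de(155) + ga(183) → 338
271 + 338 → 609
Huffman total = 144 + 271 + 338 + 609 = 1362 bits.
Saving = 1827 − 1362 = 465 bits.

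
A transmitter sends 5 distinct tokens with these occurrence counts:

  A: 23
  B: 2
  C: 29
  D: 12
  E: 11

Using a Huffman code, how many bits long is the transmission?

163

Greedily combine the two least-frequent nodes:
combine B(2), E(11) → 13
combine D(12), 13 → 25
combine A(23), 25 → 48
combine C(29), 48 → 77
Total encoded bits = sum of merged weights = 13 + 25 + 48 + 77 = 163.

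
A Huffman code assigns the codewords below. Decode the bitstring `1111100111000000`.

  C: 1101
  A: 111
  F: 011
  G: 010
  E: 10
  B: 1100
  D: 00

Read left to right; each codeword is recognised as soon as it completes (prefix code):
  111→A | 1100→B | 111→A | 00→D | 00→D | 00→D
Decoded message: ABADDD

ABADDD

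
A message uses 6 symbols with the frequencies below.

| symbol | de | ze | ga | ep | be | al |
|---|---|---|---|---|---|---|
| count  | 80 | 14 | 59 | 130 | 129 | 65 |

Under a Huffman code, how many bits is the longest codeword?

Merge the two lowest-weight nodes at each step:
merge ze(14) and ga(59): 73
merge al(65) and 73: 138
merge de(80) and be(129): 209
merge ep(130) and 138: 268
merge 209 and 268: 477
Maximum depth reached is 4.

4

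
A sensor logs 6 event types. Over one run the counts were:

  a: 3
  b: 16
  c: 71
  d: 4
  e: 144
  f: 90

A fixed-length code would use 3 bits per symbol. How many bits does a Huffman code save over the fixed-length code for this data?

348

Fixed-length: 3 bits × 328 symbols = 984 bits.
Huffman merges:
combine a(3), d(4) → 7
combine 7, b(16) → 23
combine 23, c(71) → 94
combine f(90), 94 → 184
combine e(144), 184 → 328
Huffman total = 7 + 23 + 94 + 184 + 328 = 636 bits.
Saving = 984 − 636 = 348 bits.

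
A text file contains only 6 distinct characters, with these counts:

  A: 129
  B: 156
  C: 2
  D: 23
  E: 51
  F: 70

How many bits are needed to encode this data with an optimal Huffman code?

953

Merge the two smallest weights repeatedly:
merge C(2) and D(23): 25
merge 25 and E(51): 76
merge F(70) and 76: 146
merge A(129) and 146: 275
merge B(156) and 275: 431
The encoded length is the sum of every internal node's weight: 25 + 76 + 146 + 275 + 431 = 953 bits.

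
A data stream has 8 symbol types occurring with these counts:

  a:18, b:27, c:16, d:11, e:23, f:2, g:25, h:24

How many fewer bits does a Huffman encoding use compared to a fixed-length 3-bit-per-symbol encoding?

Fixed-length: 3 bits × 146 symbols = 438 bits.
Huffman merges:
f(2) + d(11) → 13
13 + c(16) → 29
a(18) + e(23) → 41
h(24) + g(25) → 49
b(27) + 29 → 56
41 + 49 → 90
56 + 90 → 146
Huffman total = 13 + 29 + 41 + 49 + 56 + 90 + 146 = 424 bits.
Saving = 438 − 424 = 14 bits.

14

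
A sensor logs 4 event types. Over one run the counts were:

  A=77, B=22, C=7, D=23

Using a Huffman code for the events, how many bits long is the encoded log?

Greedily combine the two least-frequent nodes:
merge C(7) and B(22): 29
merge D(23) and 29: 52
merge 52 and A(77): 129
Total encoded bits = sum of merged weights = 29 + 52 + 129 = 210.

210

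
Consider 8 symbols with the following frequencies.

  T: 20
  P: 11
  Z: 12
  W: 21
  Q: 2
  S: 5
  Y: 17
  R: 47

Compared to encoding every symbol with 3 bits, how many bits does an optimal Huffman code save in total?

43

Fixed-length: 3 bits × 135 symbols = 405 bits.
Huffman merges:
Q(2) + S(5) → 7
7 + P(11) → 18
Z(12) + Y(17) → 29
18 + T(20) → 38
W(21) + 29 → 50
38 + R(47) → 85
50 + 85 → 135
Huffman total = 7 + 18 + 29 + 38 + 50 + 85 + 135 = 362 bits.
Saving = 405 − 362 = 43 bits.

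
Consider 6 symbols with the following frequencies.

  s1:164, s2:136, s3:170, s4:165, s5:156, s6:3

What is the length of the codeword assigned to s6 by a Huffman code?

Build the tree from the bottom:
combine s6(3), s2(136) → 139
combine 139, s5(156) → 295
combine s1(164), s4(165) → 329
combine s3(170), 295 → 465
combine 329, 465 → 794
s6's leaf is at depth 4, giving a 4-bit codeword.

4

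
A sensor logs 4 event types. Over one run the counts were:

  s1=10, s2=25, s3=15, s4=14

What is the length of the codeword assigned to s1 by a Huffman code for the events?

3

Repeatedly merge the two smallest:
merge s1(10) and s4(14): 24
merge s3(15) and 24: 39
merge s2(25) and 39: 64
s1 sits 3 levels below the root, so its codeword is 3 bits.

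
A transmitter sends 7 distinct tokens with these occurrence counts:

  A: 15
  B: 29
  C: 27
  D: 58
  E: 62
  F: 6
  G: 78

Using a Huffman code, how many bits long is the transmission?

696

Greedily combine the two least-frequent nodes:
combine F(6), A(15) → 21
combine 21, C(27) → 48
combine B(29), 48 → 77
combine D(58), E(62) → 120
combine 77, G(78) → 155
combine 120, 155 → 275
Each symbol's bit-cost is frequency × depth; summing gives 696 bits (equivalently 21 + 48 + 77 + 120 + 155 + 275).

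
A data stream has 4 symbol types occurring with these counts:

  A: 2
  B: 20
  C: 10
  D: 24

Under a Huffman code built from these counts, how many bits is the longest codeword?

Merge the two lowest-weight nodes at each step:
A(2) + C(10) → 12
12 + B(20) → 32
D(24) + 32 → 56
Maximum depth reached is 3.

3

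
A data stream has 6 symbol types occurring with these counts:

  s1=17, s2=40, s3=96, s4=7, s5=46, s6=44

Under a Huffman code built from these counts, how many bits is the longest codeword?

4

Merge the two lowest-weight nodes at each step:
combine s4(7), s1(17) → 24
combine 24, s2(40) → 64
combine s6(44), s5(46) → 90
combine 64, 90 → 154
combine s3(96), 154 → 250
The first pair merged (s4, s1) ends up deepest, at depth 4.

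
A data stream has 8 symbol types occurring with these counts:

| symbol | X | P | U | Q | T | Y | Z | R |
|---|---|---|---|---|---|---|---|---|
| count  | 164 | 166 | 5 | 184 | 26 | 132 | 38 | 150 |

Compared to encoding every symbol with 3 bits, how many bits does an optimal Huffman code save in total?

Fixed-length: 3 bits × 865 symbols = 2595 bits.
Huffman merges:
combine U(5), T(26) → 31
combine 31, Z(38) → 69
combine 69, Y(132) → 201
combine R(150), X(164) → 314
combine P(166), Q(184) → 350
combine 201, 314 → 515
combine 350, 515 → 865
Huffman total = 31 + 69 + 201 + 314 + 350 + 515 + 865 = 2345 bits.
Saving = 2595 − 2345 = 250 bits.

250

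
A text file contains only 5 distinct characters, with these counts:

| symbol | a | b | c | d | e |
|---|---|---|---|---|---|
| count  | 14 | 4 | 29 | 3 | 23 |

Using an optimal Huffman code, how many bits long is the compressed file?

145

Greedily combine the two least-frequent nodes:
merge d(3) and b(4): 7
merge 7 and a(14): 21
merge 21 and e(23): 44
merge c(29) and 44: 73
The encoded length is the sum of every internal node's weight: 7 + 21 + 44 + 73 = 145 bits.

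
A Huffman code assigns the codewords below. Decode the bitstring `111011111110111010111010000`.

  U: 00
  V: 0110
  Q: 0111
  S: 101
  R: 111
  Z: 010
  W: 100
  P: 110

Read left to right; each codeword is recognised as soon as it completes (prefix code):
  111→R | 0111→Q | 111→R | 101→S | 110→P | 101→S | 110→P | 100→W | 00→U
Decoded message: RQRSPSPWU

RQRSPSPWU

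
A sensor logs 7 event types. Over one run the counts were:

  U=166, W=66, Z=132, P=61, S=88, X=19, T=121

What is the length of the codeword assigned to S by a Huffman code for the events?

Huffman merges, smallest pair first:
merge X(19) and P(61): 80
merge W(66) and 80: 146
merge S(88) and T(121): 209
merge Z(132) and 146: 278
merge U(166) and 209: 375
merge 278 and 375: 653
The subtree containing S is merged 3 times, so code length = 3.

3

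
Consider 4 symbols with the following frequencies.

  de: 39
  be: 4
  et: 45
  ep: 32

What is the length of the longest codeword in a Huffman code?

Merge the two lowest-weight nodes at each step:
merge be(4) and ep(32): 36
merge 36 and de(39): 75
merge et(45) and 75: 120
The first pair merged (be, ep) ends up deepest, at depth 3.

3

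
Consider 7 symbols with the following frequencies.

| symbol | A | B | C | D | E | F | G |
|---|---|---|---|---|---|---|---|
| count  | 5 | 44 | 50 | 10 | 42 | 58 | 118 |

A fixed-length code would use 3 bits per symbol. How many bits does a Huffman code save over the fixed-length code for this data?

164

Fixed-length: 3 bits × 327 symbols = 981 bits.
Huffman merges:
A(5) + D(10) → 15
15 + E(42) → 57
B(44) + C(50) → 94
57 + F(58) → 115
94 + 115 → 209
G(118) + 209 → 327
Huffman total = 15 + 57 + 94 + 115 + 209 + 327 = 817 bits.
Saving = 981 − 817 = 164 bits.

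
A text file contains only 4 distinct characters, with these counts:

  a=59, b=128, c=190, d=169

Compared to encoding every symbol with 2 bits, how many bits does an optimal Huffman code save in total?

3

Fixed-length: 2 bits × 546 symbols = 1092 bits.
Huffman merges:
a(59) + b(128) → 187
d(169) + 187 → 356
c(190) + 356 → 546
Huffman total = 187 + 356 + 546 = 1089 bits.
Saving = 1092 − 1089 = 3 bits.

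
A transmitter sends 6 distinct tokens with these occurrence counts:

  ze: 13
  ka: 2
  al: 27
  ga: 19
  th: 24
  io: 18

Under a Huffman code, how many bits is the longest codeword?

Merge the two lowest-weight nodes at each step:
combine ka(2), ze(13) → 15
combine 15, io(18) → 33
combine ga(19), th(24) → 43
combine al(27), 33 → 60
combine 43, 60 → 103
The first pair merged (ka, ze) ends up deepest, at depth 4.

4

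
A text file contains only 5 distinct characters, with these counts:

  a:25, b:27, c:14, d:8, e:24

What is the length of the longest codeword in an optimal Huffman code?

Merge the two lowest-weight nodes at each step:
merge d(8) and c(14): 22
merge 22 and e(24): 46
merge a(25) and b(27): 52
merge 46 and 52: 98
The rarest symbols sit at the bottom; the longest codeword is 3 bits.

3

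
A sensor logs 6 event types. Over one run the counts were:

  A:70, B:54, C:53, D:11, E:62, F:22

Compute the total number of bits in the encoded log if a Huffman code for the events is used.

663

Merge the two smallest weights repeatedly:
D(11) + F(22) → 33
33 + C(53) → 86
B(54) + E(62) → 116
A(70) + 86 → 156
116 + 156 → 272
The encoded length is the sum of every internal node's weight: 33 + 86 + 116 + 156 + 272 = 663 bits.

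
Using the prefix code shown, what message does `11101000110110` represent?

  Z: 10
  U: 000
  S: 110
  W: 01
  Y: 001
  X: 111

XWUSS

Read left to right; each codeword is recognised as soon as it completes (prefix code):
  111→X | 01→W | 000→U | 110→S | 110→S
Decoded message: XWUSS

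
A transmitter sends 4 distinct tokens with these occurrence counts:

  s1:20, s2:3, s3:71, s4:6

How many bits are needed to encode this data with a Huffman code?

Greedily combine the two least-frequent nodes:
s2(3) + s4(6) → 9
9 + s1(20) → 29
29 + s3(71) → 100
Each symbol's bit-cost is frequency × depth; summing gives 138 bits (equivalently 9 + 29 + 100).

138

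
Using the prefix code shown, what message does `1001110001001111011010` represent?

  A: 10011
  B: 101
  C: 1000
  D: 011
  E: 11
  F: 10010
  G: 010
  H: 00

ACAEDG

Read left to right; each codeword is recognised as soon as it completes (prefix code):
  10011→A | 1000→C | 10011→A | 11→E | 011→D | 010→G
Decoded message: ACAEDG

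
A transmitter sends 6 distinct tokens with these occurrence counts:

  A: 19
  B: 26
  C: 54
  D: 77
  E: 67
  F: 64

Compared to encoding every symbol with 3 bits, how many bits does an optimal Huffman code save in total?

Fixed-length: 3 bits × 307 symbols = 921 bits.
Huffman merges:
combine A(19), B(26) → 45
combine 45, C(54) → 99
combine F(64), E(67) → 131
combine D(77), 99 → 176
combine 131, 176 → 307
Huffman total = 45 + 99 + 131 + 176 + 307 = 758 bits.
Saving = 921 − 758 = 163 bits.

163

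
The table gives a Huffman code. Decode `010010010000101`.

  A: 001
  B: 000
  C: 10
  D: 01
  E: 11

DAABDD

Read left to right; each codeword is recognised as soon as it completes (prefix code):
  01→D | 001→A | 001→A | 000→B | 01→D | 01→D
Decoded message: DAABDD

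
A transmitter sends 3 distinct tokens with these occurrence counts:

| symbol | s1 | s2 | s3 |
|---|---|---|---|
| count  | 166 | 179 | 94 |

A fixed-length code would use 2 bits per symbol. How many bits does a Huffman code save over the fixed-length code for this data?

179

Fixed-length: 2 bits × 439 symbols = 878 bits.
Huffman merges:
s3(94) + s1(166) → 260
s2(179) + 260 → 439
Huffman total = 260 + 439 = 699 bits.
Saving = 878 − 699 = 179 bits.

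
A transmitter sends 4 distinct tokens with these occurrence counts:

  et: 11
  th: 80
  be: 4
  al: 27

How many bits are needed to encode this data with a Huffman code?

179

Build the Huffman tree bottom-up:
combine be(4), et(11) → 15
combine 15, al(27) → 42
combine 42, th(80) → 122
Total encoded bits = sum of merged weights = 15 + 42 + 122 = 179.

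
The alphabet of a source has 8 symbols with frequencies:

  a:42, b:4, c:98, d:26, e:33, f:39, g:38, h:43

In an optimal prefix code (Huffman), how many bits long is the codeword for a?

3

Repeatedly merge the two smallest:
b(4) + d(26) → 30
30 + e(33) → 63
g(38) + f(39) → 77
a(42) + h(43) → 85
63 + 77 → 140
85 + c(98) → 183
140 + 183 → 323
a's leaf is at depth 3, giving a 3-bit codeword.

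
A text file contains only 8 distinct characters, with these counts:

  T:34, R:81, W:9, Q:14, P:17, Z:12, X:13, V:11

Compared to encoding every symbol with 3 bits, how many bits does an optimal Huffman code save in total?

Fixed-length: 3 bits × 191 symbols = 573 bits.
Huffman merges:
combine W(9), V(11) → 20
combine Z(12), X(13) → 25
combine Q(14), P(17) → 31
combine 20, 25 → 45
combine 31, T(34) → 65
combine 45, 65 → 110
combine R(81), 110 → 191
Huffman total = 20 + 25 + 31 + 45 + 65 + 110 + 191 = 487 bits.
Saving = 573 − 487 = 86 bits.

86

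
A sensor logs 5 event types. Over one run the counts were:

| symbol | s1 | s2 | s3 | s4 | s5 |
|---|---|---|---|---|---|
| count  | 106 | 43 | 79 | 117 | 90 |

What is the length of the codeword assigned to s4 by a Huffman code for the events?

2

Huffman merges, smallest pair first:
merge s2(43) and s3(79): 122
merge s5(90) and s1(106): 196
merge s4(117) and 122: 239
merge 196 and 239: 435
The subtree containing s4 is merged 2 times, so code length = 2.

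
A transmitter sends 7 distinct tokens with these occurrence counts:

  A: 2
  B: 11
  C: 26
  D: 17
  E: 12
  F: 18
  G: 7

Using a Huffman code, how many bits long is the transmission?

Merge the two smallest weights repeatedly:
merge A(2) and G(7): 9
merge 9 and B(11): 20
merge E(12) and D(17): 29
merge F(18) and 20: 38
merge C(26) and 29: 55
merge 38 and 55: 93
Total encoded bits = sum of merged weights = 9 + 20 + 29 + 38 + 55 + 93 = 244.

244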